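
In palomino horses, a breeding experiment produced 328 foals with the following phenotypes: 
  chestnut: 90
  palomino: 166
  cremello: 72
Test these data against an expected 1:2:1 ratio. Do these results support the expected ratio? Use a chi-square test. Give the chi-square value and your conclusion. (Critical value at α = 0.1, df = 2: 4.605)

The 1:2:1 ratio has 4 parts, so with N = 328 the expected counts are:
  chestnut: 328 × 1/4 = 82
  palomino: 328 × 2/4 = 164
  cremello: 328 × 1/4 = 82
χ² = Σ (O − E)² / E
  chestnut: (90 − 82)² / 82 = 0.7805
  palomino: (166 − 164)² / 164 = 0.0244
  cremello: (72 − 82)² / 82 = 1.2195
χ² = 0.7805 + 0.0244 + 1.2195 = 2.0244 ≈ 2.024
Degrees of freedom = 3 − 1 = 2; critical value at α = 0.1 is 4.605.
Since 2.024 < 4.605, we fail to reject the null hypothesis — the data are consistent with the 1:2:1 ratio.

2.024; consistent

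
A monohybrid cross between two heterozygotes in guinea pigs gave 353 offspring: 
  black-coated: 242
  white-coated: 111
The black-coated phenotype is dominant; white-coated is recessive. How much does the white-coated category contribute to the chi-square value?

For a monohybrid cross between heterozygotes with complete dominance, the expected phenotypic ratio is 3:1.
Total ratio parts = 4. Expected numbers out of 353:
  black-coated: 353 × 3/4 = 264.75
  white-coated: 353 × 1/4 = 88.25
Contribution of white-coated: (111 − 88.25)² / 88.25 = 5.8647

5.865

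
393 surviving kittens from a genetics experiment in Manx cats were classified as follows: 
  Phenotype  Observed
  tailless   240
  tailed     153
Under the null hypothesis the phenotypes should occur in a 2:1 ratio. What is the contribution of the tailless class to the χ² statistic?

Expected counts for N = 393 under a 2:1 ratio (total parts = 3):
  tailless: 393 × 2/3 = 262
  tailed: 393 × 1/3 = 131
Contribution of tailless: (240 − 262)² / 262 = 1.8473

1.847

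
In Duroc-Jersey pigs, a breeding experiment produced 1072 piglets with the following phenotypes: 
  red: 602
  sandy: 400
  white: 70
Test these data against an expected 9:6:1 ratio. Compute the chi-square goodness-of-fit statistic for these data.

0.146

Expected counts for N = 1072 under a 9:6:1 ratio (total parts = 16):
  red: 1072 × 9/16 = 603
  sandy: 1072 × 6/16 = 402
  white: 1072 × 1/16 = 67
χ² = Σ (O − E)² / E
  red: (602 − 603)² / 603 = 0.0017
  sandy: (400 − 402)² / 402 = 0.0100
  white: (70 − 67)² / 67 = 0.1343
χ² = 0.0017 + 0.0100 + 0.1343 = 0.146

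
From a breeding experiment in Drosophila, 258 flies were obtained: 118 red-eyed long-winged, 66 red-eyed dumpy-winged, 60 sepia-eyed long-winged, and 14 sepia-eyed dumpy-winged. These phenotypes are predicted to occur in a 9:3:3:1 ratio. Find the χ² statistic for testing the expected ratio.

14.565

Total ratio parts = 16. Expected numbers out of 258:
  red-eyed long-winged: 258 × 9/16 = 145.125
  red-eyed dumpy-winged: 258 × 3/16 = 48.375
  sepia-eyed long-winged: 258 × 3/16 = 48.375
  sepia-eyed dumpy-winged: 258 × 1/16 = 16.125
χ² = Σ (O − E)² / E
  red-eyed long-winged: (118 − 145.125)² / 145.125 = 5.0699
  red-eyed dumpy-winged: (66 − 48.375)² / 48.375 = 6.4215
  sepia-eyed long-winged: (60 − 48.375)² / 48.375 = 2.7936
  sepia-eyed dumpy-winged: (14 − 16.125)² / 16.125 = 0.2800
χ² = 5.0699 + 6.4215 + 2.7936 + 0.2800 = 14.565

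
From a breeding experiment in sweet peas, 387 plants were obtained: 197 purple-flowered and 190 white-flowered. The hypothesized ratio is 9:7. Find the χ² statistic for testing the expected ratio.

4.494

Total ratio parts = 16. Expected numbers out of 387:
  purple-flowered: 387 × 9/16 = 217.6875
  white-flowered: 387 × 7/16 = 169.3125
χ² = Σ (O − E)² / E
  purple-flowered: (197 − 217.6875)² / 217.6875 = 1.9660
  white-flowered: (190 − 169.3125)² / 169.3125 = 2.5277
χ² = 1.9660 + 2.5277 = 4.4937 ≈ 4.494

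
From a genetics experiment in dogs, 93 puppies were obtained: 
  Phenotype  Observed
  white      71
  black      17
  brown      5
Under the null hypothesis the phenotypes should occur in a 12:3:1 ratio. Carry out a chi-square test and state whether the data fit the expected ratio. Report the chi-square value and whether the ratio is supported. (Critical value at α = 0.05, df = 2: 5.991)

Expected counts for N = 93 under a 12:3:1 ratio (total parts = 16):
  white: 93 × 12/16 = 69.75
  black: 93 × 3/16 = 17.4375
  brown: 93 × 1/16 = 5.8125
χ² = Σ (O − E)² / E
  white: (71 − 69.75)² / 69.75 = 0.0224
  black: (17 − 17.4375)² / 17.4375 = 0.0110
  brown: (5 − 5.8125)² / 5.8125 = 0.1136
χ² = 0.0224 + 0.0110 + 0.1136 = 0.147
Degrees of freedom = 3 − 1 = 2; critical value at α = 0.05 is 5.991.
Since 0.147 < 5.991, we fail to reject the null hypothesis — the data are consistent with the 12:3:1 ratio.

0.147; consistent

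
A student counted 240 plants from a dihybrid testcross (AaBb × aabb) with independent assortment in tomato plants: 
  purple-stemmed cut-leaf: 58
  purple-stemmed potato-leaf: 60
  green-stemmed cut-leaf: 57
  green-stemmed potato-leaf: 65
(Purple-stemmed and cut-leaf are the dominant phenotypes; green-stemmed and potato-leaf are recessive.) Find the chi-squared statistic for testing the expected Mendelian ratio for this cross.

A dihybrid testcross with independent assortment gives a 1:1:1:1 ratio.
The 1:1:1:1 ratio has 4 parts, so with N = 240 the expected counts are:
  purple-stemmed cut-leaf: 240 × 1/4 = 60
  purple-stemmed potato-leaf: 240 × 1/4 = 60
  green-stemmed cut-leaf: 240 × 1/4 = 60
  green-stemmed potato-leaf: 240 × 1/4 = 60
χ² = Σ (O − E)² / E
  purple-stemmed cut-leaf: (58 − 60)² / 60 = 0.0667
  purple-stemmed potato-leaf: (60 − 60)² / 60 = 0.0000
  green-stemmed cut-leaf: (57 − 60)² / 60 = 0.1500
  green-stemmed potato-leaf: (65 − 60)² / 60 = 0.4167
χ² = 0.0667 + 0.0000 + 0.1500 + 0.4167 = 0.6334 ≈ 0.633

0.633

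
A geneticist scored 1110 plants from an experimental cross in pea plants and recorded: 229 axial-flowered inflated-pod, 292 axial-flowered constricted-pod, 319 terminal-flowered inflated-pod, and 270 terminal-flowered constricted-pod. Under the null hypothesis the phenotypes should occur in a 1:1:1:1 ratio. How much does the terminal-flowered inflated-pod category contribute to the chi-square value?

6.206

Under the 1:1:1:1 hypothesis (Σ ratio = 4, N = 1110):
  axial-flowered inflated-pod: 1110 × 1/4 = 277.5
  axial-flowered constricted-pod: 1110 × 1/4 = 277.5
  terminal-flowered inflated-pod: 1110 × 1/4 = 277.5
  terminal-flowered constricted-pod: 1110 × 1/4 = 277.5
Contribution of terminal-flowered inflated-pod: (319 − 277.5)² / 277.5 = 6.2063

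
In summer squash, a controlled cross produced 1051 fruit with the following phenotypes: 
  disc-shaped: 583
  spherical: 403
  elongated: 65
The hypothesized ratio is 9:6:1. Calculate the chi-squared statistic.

0.320

Under the 9:6:1 hypothesis (Σ ratio = 16, N = 1051):
  disc-shaped: 1051 × 9/16 = 591.1875
  spherical: 1051 × 6/16 = 394.125
  elongated: 1051 × 1/16 = 65.6875
χ² = Σ (O − E)² / E
  disc-shaped: (583 − 591.1875)² / 591.1875 = 0.1134
  spherical: (403 − 394.125)² / 394.125 = 0.1998
  elongated: (65 − 65.6875)² / 65.6875 = 0.0072
χ² = 0.1134 + 0.1998 + 0.0072 = 0.3204 ≈ 0.320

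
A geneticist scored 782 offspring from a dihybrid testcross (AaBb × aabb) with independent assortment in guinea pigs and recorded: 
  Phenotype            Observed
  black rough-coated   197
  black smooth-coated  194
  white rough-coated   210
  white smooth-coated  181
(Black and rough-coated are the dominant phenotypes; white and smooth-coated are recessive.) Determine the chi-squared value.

2.174

A dihybrid testcross with independent assortment gives a 1:1:1:1 ratio.
The 1:1:1:1 ratio has 4 parts, so with N = 782 the expected counts are:
  black rough-coated: 782 × 1/4 = 195.5
  black smooth-coated: 782 × 1/4 = 195.5
  white rough-coated: 782 × 1/4 = 195.5
  white smooth-coated: 782 × 1/4 = 195.5
χ² = Σ (O − E)² / E
  black rough-coated: (197 − 195.5)² / 195.5 = 0.0115
  black smooth-coated: (194 − 195.5)² / 195.5 = 0.0115
  white rough-coated: (210 − 195.5)² / 195.5 = 1.0754
  white smooth-coated: (181 − 195.5)² / 195.5 = 1.0754
χ² = 0.0115 + 0.0115 + 1.0754 + 1.0754 = 2.1738 ≈ 2.174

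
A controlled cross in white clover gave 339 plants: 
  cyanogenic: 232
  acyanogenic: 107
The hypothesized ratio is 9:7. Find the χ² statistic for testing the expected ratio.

The 9:7 ratio has 16 parts, so with N = 339 the expected counts are:
  cyanogenic: 339 × 9/16 = 190.6875
  acyanogenic: 339 × 7/16 = 148.3125
χ² = Σ (O − E)² / E
  cyanogenic: (232 − 190.6875)² / 190.6875 = 8.9504
  acyanogenic: (107 − 148.3125)² / 148.3125 = 11.5076
χ² = 8.9504 + 11.5076 = 20.458

20.458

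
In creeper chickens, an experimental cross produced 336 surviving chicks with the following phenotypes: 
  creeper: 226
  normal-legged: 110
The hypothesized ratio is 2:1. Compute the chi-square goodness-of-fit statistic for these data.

Under the 2:1 hypothesis (Σ ratio = 3, N = 336):
  creeper: 336 × 2/3 = 224
  normal-legged: 336 × 1/3 = 112
χ² = Σ (O − E)² / E
  creeper: (226 − 224)² / 224 = 0.0179
  normal-legged: (110 − 112)² / 112 = 0.0357
χ² = 0.0179 + 0.0357 = 0.0536 ≈ 0.054

0.054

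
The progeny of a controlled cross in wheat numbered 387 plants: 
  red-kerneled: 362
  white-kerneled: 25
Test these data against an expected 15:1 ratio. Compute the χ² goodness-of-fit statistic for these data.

0.029

Under the 15:1 hypothesis (Σ ratio = 16, N = 387):
  red-kerneled: 387 × 15/16 = 362.8125
  white-kerneled: 387 × 1/16 = 24.1875
χ² = Σ (O − E)² / E
  red-kerneled: (362 − 362.8125)² / 362.8125 = 0.0018
  white-kerneled: (25 − 24.1875)² / 24.1875 = 0.0273
χ² = 0.0018 + 0.0273 = 0.0291 ≈ 0.029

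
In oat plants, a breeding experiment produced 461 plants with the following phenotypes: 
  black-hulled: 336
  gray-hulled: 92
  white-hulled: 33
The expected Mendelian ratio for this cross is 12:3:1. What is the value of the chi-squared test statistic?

1.242

Expected counts for N = 461 under a 12:3:1 ratio (total parts = 16):
  black-hulled: 461 × 12/16 = 345.75
  gray-hulled: 461 × 3/16 = 86.4375
  white-hulled: 461 × 1/16 = 28.8125
χ² = Σ (O − E)² / E
  black-hulled: (336 − 345.75)² / 345.75 = 0.2749
  gray-hulled: (92 − 86.4375)² / 86.4375 = 0.3580
  white-hulled: (33 − 28.8125)² / 28.8125 = 0.6086
χ² = 0.2749 + 0.3580 + 0.6086 = 1.2415 ≈ 1.242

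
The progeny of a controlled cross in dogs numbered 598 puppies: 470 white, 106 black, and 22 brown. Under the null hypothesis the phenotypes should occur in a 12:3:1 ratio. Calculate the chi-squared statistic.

7.690

The 12:3:1 ratio has 16 parts, so with N = 598 the expected counts are:
  white: 598 × 12/16 = 448.5
  black: 598 × 3/16 = 112.125
  brown: 598 × 1/16 = 37.375
χ² = Σ (O − E)² / E
  white: (470 − 448.5)² / 448.5 = 1.0307
  black: (106 − 112.125)² / 112.125 = 0.3346
  brown: (22 − 37.375)² / 37.375 = 6.3248
χ² = 1.0307 + 0.3346 + 6.3248 = 7.6901 ≈ 7.690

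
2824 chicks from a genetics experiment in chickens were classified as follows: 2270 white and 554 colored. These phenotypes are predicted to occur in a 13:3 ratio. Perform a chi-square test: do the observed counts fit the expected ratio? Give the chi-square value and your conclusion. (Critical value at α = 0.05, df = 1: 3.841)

1.395; consistent

Expected counts for N = 2824 under a 13:3 ratio (total parts = 16):
  white: 2824 × 13/16 = 2294.5
  colored: 2824 × 3/16 = 529.5
χ² = Σ (O − E)² / E
  white: (2270 − 2294.5)² / 2294.5 = 0.2616
  colored: (554 − 529.5)² / 529.5 = 1.1336
χ² = 0.2616 + 1.1336 = 1.3952 ≈ 1.395
Degrees of freedom = 2 − 1 = 1; critical value at α = 0.05 is 3.841.
Since 1.395 < 3.841, we fail to reject the null hypothesis — the data are consistent with the 13:3 ratio.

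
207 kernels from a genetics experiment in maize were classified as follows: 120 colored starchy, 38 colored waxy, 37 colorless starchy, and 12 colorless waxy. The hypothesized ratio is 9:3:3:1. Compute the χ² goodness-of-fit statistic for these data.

Expected counts for N = 207 under a 9:3:3:1 ratio (total parts = 16):
  colored starchy: 207 × 9/16 = 116.4375
  colored waxy: 207 × 3/16 = 38.8125
  colorless starchy: 207 × 3/16 = 38.8125
  colorless waxy: 207 × 1/16 = 12.9375
χ² = Σ (O − E)² / E
  colored starchy: (120 − 116.4375)² / 116.4375 = 0.1090
  colored waxy: (38 − 38.8125)² / 38.8125 = 0.0170
  colorless starchy: (37 − 38.8125)² / 38.8125 = 0.0846
  colorless waxy: (12 − 12.9375)² / 12.9375 = 0.0679
χ² = 0.1090 + 0.0170 + 0.0846 + 0.0679 = 0.2785 ≈ 0.279

0.279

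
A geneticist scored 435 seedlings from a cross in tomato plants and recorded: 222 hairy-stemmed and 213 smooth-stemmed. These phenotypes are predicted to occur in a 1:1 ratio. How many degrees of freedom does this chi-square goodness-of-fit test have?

1

A goodness-of-fit test with 2 phenotype classes has df = 2 − 1 = 1.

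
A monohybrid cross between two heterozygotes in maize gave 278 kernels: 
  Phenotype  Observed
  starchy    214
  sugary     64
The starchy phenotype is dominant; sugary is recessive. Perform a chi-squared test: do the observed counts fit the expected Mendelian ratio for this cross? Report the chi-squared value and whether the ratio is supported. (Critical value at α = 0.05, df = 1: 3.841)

0.580; consistent

For a monohybrid cross between heterozygotes with complete dominance, the expected phenotypic ratio is 3:1.
Under the 3:1 hypothesis (Σ ratio = 4, N = 278):
  starchy: 278 × 3/4 = 208.5
  sugary: 278 × 1/4 = 69.5
χ² = Σ (O − E)² / E
  starchy: (214 − 208.5)² / 208.5 = 0.1451
  sugary: (64 − 69.5)² / 69.5 = 0.4353
χ² = 0.1451 + 0.4353 = 0.5804 ≈ 0.580
Degrees of freedom = 2 − 1 = 1; critical value at α = 0.05 is 3.841.
Since 0.580 < 3.841, we fail to reject the null hypothesis — the data are consistent with the 3:1 ratio.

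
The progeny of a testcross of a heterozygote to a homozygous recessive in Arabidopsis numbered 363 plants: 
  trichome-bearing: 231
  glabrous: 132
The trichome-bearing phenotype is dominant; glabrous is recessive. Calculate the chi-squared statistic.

27.000

A testcross of a heterozygote (Aa × aa) gives a 1:1 phenotypic ratio.
Total ratio parts = 2. Expected numbers out of 363:
  trichome-bearing: 363 × 1/2 = 181.5
  glabrous: 363 × 1/2 = 181.5
χ² = Σ (O − E)² / E
  trichome-bearing: (231 − 181.5)² / 181.5 = 13.5000
  glabrous: (132 − 181.5)² / 181.5 = 13.5000
χ² = 13.5000 + 13.5000 = 27.000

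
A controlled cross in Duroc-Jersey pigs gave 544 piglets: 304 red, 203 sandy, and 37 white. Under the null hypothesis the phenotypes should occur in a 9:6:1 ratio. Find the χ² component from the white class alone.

Expected counts for N = 544 under a 9:6:1 ratio (total parts = 16):
  red: 544 × 9/16 = 306
  sandy: 544 × 6/16 = 204
  white: 544 × 1/16 = 34
Contribution of white: (37 − 34)² / 34 = 0.2647

0.265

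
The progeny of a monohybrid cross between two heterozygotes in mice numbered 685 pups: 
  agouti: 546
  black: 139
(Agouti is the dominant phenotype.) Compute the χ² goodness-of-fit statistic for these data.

For a monohybrid cross between heterozygotes with complete dominance, the expected phenotypic ratio is 3:1.
Under the 3:1 hypothesis (Σ ratio = 4, N = 685):
  agouti: 685 × 3/4 = 513.75
  black: 685 × 1/4 = 171.25
χ² = Σ (O − E)² / E
  agouti: (546 − 513.75)² / 513.75 = 2.0245
  black: (139 − 171.25)² / 171.25 = 6.0734
χ² = 2.0245 + 6.0734 = 8.0979 ≈ 8.098

8.098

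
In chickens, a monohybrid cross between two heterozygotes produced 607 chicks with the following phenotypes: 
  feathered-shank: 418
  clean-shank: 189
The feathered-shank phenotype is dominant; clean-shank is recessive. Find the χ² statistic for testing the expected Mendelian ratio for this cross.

12.192

For a monohybrid cross between heterozygotes with complete dominance, the expected phenotypic ratio is 3:1.
Total ratio parts = 4. Expected numbers out of 607:
  feathered-shank: 607 × 3/4 = 455.25
  clean-shank: 607 × 1/4 = 151.75
χ² = Σ (O − E)² / E
  feathered-shank: (418 − 455.25)² / 455.25 = 3.0479
  clean-shank: (189 − 151.75)² / 151.75 = 9.1437
χ² = 3.0479 + 9.1437 = 12.1916 ≈ 12.192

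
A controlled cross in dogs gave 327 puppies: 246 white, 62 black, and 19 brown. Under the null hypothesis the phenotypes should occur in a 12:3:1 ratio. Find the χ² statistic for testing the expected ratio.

0.111

Total ratio parts = 16. Expected numbers out of 327:
  white: 327 × 12/16 = 245.25
  black: 327 × 3/16 = 61.3125
  brown: 327 × 1/16 = 20.4375
χ² = Σ (O − E)² / E
  white: (246 − 245.25)² / 245.25 = 0.0023
  black: (62 − 61.3125)² / 61.3125 = 0.0077
  brown: (19 − 20.4375)² / 20.4375 = 0.1011
χ² = 0.0023 + 0.0077 + 0.1011 = 0.1111 ≈ 0.111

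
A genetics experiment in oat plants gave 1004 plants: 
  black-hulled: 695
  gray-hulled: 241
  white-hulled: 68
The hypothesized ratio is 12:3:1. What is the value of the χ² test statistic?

19.688

The 12:3:1 ratio has 16 parts, so with N = 1004 the expected counts are:
  black-hulled: 1004 × 12/16 = 753
  gray-hulled: 1004 × 3/16 = 188.25
  white-hulled: 1004 × 1/16 = 62.75
χ² = Σ (O − E)² / E
  black-hulled: (695 − 753)² / 753 = 4.4675
  gray-hulled: (241 − 188.25)² / 188.25 = 14.7812
  white-hulled: (68 − 62.75)² / 62.75 = 0.4392
χ² = 4.4675 + 14.7812 + 0.4392 = 19.6879 ≈ 19.688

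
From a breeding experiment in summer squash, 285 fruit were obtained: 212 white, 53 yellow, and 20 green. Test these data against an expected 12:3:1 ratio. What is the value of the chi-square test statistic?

Expected counts for N = 285 under a 12:3:1 ratio (total parts = 16):
  white: 285 × 12/16 = 213.75
  yellow: 285 × 3/16 = 53.4375
  green: 285 × 1/16 = 17.8125
χ² = Σ (O − E)² / E
  white: (212 − 213.75)² / 213.75 = 0.0143
  yellow: (53 − 53.4375)² / 53.4375 = 0.0036
  green: (20 − 17.8125)² / 17.8125 = 0.2686
χ² = 0.0143 + 0.0036 + 0.2686 = 0.2865 ≈ 0.287

0.287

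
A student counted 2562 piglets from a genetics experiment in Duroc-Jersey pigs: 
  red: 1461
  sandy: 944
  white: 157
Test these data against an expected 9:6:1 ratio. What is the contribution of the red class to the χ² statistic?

The 9:6:1 ratio has 16 parts, so with N = 2562 the expected counts are:
  red: 2562 × 9/16 = 1441.125
  sandy: 2562 × 6/16 = 960.75
  white: 2562 × 1/16 = 160.125
Contribution of red: (1461 − 1441.125)² / 1441.125 = 0.2741

0.274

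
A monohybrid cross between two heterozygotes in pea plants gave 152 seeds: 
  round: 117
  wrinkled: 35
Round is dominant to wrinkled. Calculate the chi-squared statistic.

For a monohybrid cross between heterozygotes with complete dominance, the expected phenotypic ratio is 3:1.
Under the 3:1 hypothesis (Σ ratio = 4, N = 152):
  round: 152 × 3/4 = 114
  wrinkled: 152 × 1/4 = 38
χ² = Σ (O − E)² / E
  round: (117 − 114)² / 114 = 0.0789
  wrinkled: (35 − 38)² / 38 = 0.2368
χ² = 0.0789 + 0.2368 = 0.3157 ≈ 0.316

0.316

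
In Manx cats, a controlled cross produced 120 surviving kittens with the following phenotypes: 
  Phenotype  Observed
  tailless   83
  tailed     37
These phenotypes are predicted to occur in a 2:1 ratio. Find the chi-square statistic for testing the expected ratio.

Expected counts for N = 120 under a 2:1 ratio (total parts = 3):
  tailless: 120 × 2/3 = 80
  tailed: 120 × 1/3 = 40
χ² = Σ (O − E)² / E
  tailless: (83 − 80)² / 80 = 0.1125
  tailed: (37 − 40)² / 40 = 0.2250
χ² = 0.1125 + 0.2250 = 0.3375 ≈ 0.338

0.338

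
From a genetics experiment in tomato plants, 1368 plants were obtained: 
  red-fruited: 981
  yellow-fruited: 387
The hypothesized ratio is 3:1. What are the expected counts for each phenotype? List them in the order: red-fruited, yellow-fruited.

1026, 342

Under the 3:1 hypothesis (Σ ratio = 4, N = 1368):
  red-fruited: 1368 × 3/4 = 1026
  yellow-fruited: 1368 × 1/4 = 342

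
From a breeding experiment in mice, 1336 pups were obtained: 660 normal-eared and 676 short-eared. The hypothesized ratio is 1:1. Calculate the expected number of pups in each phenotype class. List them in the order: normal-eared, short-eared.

668, 668

Expected counts for N = 1336 under a 1:1 ratio (total parts = 2):
  normal-eared: 1336 × 1/2 = 668
  short-eared: 1336 × 1/2 = 668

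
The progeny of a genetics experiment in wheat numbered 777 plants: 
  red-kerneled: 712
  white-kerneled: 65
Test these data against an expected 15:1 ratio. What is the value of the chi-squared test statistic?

5.935

Under the 15:1 hypothesis (Σ ratio = 16, N = 777):
  red-kerneled: 777 × 15/16 = 728.4375
  white-kerneled: 777 × 1/16 = 48.5625
χ² = Σ (O − E)² / E
  red-kerneled: (712 − 728.4375)² / 728.4375 = 0.3709
  white-kerneled: (65 − 48.5625)² / 48.5625 = 5.5638
χ² = 0.3709 + 5.5638 = 5.9347 ≈ 5.935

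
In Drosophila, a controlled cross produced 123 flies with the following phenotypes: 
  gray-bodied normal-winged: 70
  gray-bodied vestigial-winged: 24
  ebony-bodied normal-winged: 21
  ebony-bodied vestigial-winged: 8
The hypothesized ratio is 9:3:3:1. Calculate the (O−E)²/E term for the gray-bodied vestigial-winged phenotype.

0.038

The 9:3:3:1 ratio has 16 parts, so with N = 123 the expected counts are:
  gray-bodied normal-winged: 123 × 9/16 = 69.1875
  gray-bodied vestigial-winged: 123 × 3/16 = 23.0625
  ebony-bodied normal-winged: 123 × 3/16 = 23.0625
  ebony-bodied vestigial-winged: 123 × 1/16 = 7.6875
Contribution of gray-bodied vestigial-winged: (24 − 23.0625)² / 23.0625 = 0.0381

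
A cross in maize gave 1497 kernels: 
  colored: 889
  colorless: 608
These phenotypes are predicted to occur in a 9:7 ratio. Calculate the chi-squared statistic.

Under the 9:7 hypothesis (Σ ratio = 16, N = 1497):
  colored: 1497 × 9/16 = 842.0625
  colorless: 1497 × 7/16 = 654.9375
χ² = Σ (O − E)² / E
  colored: (889 − 842.0625)² / 842.0625 = 2.6163
  colorless: (608 − 654.9375)² / 654.9375 = 3.3639
χ² = 2.6163 + 3.3639 = 5.9802 ≈ 5.980

5.980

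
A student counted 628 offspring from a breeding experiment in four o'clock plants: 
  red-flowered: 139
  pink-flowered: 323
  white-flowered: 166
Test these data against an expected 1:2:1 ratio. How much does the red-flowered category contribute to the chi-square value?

Under the 1:2:1 hypothesis (Σ ratio = 4, N = 628):
  red-flowered: 628 × 1/4 = 157
  pink-flowered: 628 × 2/4 = 314
  white-flowered: 628 × 1/4 = 157
Contribution of red-flowered: (139 − 157)² / 157 = 2.0637

2.064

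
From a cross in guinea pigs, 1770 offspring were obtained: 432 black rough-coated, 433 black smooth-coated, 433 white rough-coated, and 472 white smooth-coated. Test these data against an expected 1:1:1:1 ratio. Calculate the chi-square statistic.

Total ratio parts = 4. Expected numbers out of 1770:
  black rough-coated: 1770 × 1/4 = 442.5
  black smooth-coated: 1770 × 1/4 = 442.5
  white rough-coated: 1770 × 1/4 = 442.5
  white smooth-coated: 1770 × 1/4 = 442.5
χ² = Σ (O − E)² / E
  black rough-coated: (432 − 442.5)² / 442.5 = 0.2492
  black smooth-coated: (433 − 442.5)² / 442.5 = 0.2040
  white rough-coated: (433 − 442.5)² / 442.5 = 0.2040
  white smooth-coated: (472 − 442.5)² / 442.5 = 1.9667
χ² = 0.2492 + 0.2040 + 0.2040 + 1.9667 = 2.6239 ≈ 2.624

2.624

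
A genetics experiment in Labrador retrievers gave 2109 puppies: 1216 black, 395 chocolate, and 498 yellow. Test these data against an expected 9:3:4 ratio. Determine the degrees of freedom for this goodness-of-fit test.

2

A goodness-of-fit test with 3 phenotype classes has df = 3 − 1 = 2.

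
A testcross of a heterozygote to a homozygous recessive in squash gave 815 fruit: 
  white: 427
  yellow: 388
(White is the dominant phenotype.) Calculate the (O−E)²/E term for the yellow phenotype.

A testcross of a heterozygote (Aa × aa) gives a 1:1 phenotypic ratio.
Total ratio parts = 2. Expected numbers out of 815:
  white: 815 × 1/2 = 407.5
  yellow: 815 × 1/2 = 407.5
Contribution of yellow: (388 − 407.5)² / 407.5 = 0.9331

0.933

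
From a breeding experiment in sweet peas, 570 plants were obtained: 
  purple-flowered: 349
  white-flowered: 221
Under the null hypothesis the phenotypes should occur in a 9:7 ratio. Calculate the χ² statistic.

Under the 9:7 hypothesis (Σ ratio = 16, N = 570):
  purple-flowered: 570 × 9/16 = 320.625
  white-flowered: 570 × 7/16 = 249.375
χ² = Σ (O − E)² / E
  purple-flowered: (349 − 320.625)² / 320.625 = 2.5112
  white-flowered: (221 − 249.375)² / 249.375 = 3.2286
χ² = 2.5112 + 3.2286 = 5.7398 ≈ 5.740

5.740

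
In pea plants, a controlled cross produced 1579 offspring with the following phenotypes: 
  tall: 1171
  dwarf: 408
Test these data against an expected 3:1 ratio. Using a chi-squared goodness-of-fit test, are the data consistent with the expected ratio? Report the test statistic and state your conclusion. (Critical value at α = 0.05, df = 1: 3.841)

The 3:1 ratio has 4 parts, so with N = 1579 the expected counts are:
  tall: 1579 × 3/4 = 1184.25
  dwarf: 1579 × 1/4 = 394.75
χ² = Σ (O − E)² / E
  tall: (1171 − 1184.25)² / 1184.25 = 0.1482
  dwarf: (408 − 394.75)² / 394.75 = 0.4447
χ² = 0.1482 + 0.4447 = 0.5929 ≈ 0.593
Degrees of freedom = 2 − 1 = 1; critical value at α = 0.05 is 3.841.
Since 0.593 < 3.841, we fail to reject the null hypothesis — the data are consistent with the 3:1 ratio.

0.593; consistent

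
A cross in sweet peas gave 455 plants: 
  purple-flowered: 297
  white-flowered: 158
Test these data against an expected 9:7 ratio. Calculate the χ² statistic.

15.058

Total ratio parts = 16. Expected numbers out of 455:
  purple-flowered: 455 × 9/16 = 255.9375
  white-flowered: 455 × 7/16 = 199.0625
χ² = Σ (O − E)² / E
  purple-flowered: (297 − 255.9375)² / 255.9375 = 6.5880
  white-flowered: (158 − 199.0625)² / 199.0625 = 8.4703
χ² = 6.5880 + 8.4703 = 15.0583 ≈ 15.058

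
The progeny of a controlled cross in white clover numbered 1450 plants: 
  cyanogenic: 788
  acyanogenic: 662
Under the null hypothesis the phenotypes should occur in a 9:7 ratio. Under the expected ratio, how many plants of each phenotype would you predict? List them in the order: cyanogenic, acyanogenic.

815.625, 634.375

Under the 9:7 hypothesis (Σ ratio = 16, N = 1450):
  cyanogenic: 1450 × 9/16 = 815.625
  acyanogenic: 1450 × 7/16 = 634.375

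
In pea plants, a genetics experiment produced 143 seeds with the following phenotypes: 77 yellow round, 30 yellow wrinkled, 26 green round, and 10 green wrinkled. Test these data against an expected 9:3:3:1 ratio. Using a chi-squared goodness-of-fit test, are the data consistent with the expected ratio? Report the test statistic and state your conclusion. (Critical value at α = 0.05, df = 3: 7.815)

Expected counts for N = 143 under a 9:3:3:1 ratio (total parts = 16):
  yellow round: 143 × 9/16 = 80.4375
  yellow wrinkled: 143 × 3/16 = 26.8125
  green round: 143 × 3/16 = 26.8125
  green wrinkled: 143 × 1/16 = 8.9375
χ² = Σ (O − E)² / E
  yellow round: (77 − 80.4375)² / 80.4375 = 0.1469
  yellow wrinkled: (30 − 26.8125)² / 26.8125 = 0.3789
  green round: (26 − 26.8125)² / 26.8125 = 0.0246
  green wrinkled: (10 − 8.9375)² / 8.9375 = 0.1263
χ² = 0.1469 + 0.3789 + 0.0246 + 0.1263 = 0.6767 ≈ 0.677
Degrees of freedom = 4 − 1 = 3; critical value at α = 0.05 is 7.815.
Since 0.677 < 7.815, we fail to reject the null hypothesis — the data are consistent with the 9:3:3:1 ratio.

0.677; consistent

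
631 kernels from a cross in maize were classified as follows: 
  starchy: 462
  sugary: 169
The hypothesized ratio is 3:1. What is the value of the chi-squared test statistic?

1.070

Expected counts for N = 631 under a 3:1 ratio (total parts = 4):
  starchy: 631 × 3/4 = 473.25
  sugary: 631 × 1/4 = 157.75
χ² = Σ (O − E)² / E
  starchy: (462 − 473.25)² / 473.25 = 0.2674
  sugary: (169 − 157.75)² / 157.75 = 0.8023
χ² = 0.2674 + 0.8023 = 1.0697 ≈ 1.070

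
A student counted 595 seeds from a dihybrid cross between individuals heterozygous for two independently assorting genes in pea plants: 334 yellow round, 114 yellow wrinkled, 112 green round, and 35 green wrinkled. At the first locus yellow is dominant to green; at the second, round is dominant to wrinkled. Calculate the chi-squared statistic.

0.185

A dihybrid F₂ with independent assortment and complete dominance at both loci gives a 9:3:3:1 phenotypic ratio.
Expected counts for N = 595 under a 9:3:3:1 ratio (total parts = 16):
  yellow round: 595 × 9/16 = 334.6875
  yellow wrinkled: 595 × 3/16 = 111.5625
  green round: 595 × 3/16 = 111.5625
  green wrinkled: 595 × 1/16 = 37.1875
χ² = Σ (O − E)² / E
  yellow round: (334 − 334.6875)² / 334.6875 = 0.0014
  yellow wrinkled: (114 − 111.5625)² / 111.5625 = 0.0533
  green round: (112 − 111.5625)² / 111.5625 = 0.0017
  green wrinkled: (35 − 37.1875)² / 37.1875 = 0.1287
χ² = 0.0014 + 0.0533 + 0.0017 + 0.1287 = 0.1851 ≈ 0.185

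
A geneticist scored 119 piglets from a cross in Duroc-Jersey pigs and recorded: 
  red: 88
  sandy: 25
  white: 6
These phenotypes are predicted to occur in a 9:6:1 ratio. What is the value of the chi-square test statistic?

15.536

The 9:6:1 ratio has 16 parts, so with N = 119 the expected counts are:
  red: 119 × 9/16 = 66.9375
  sandy: 119 × 6/16 = 44.625
  white: 119 × 1/16 = 7.4375
χ² = Σ (O − E)² / E
  red: (88 − 66.9375)² / 66.9375 = 6.6275
  sandy: (25 − 44.625)² / 44.625 = 8.6306
  white: (6 − 7.4375)² / 7.4375 = 0.2778
χ² = 6.6275 + 8.6306 + 0.2778 = 15.5359 ≈ 15.536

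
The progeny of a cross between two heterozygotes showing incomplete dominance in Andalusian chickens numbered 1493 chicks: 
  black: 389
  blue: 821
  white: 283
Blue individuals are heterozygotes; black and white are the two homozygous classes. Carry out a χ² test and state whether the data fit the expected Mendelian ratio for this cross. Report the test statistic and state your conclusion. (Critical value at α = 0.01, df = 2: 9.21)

With incomplete dominance, a heterozygote × heterozygote cross gives a 1:2:1 phenotypic ratio.
Under the 1:2:1 hypothesis (Σ ratio = 4, N = 1493):
  black: 1493 × 1/4 = 373.25
  blue: 1493 × 2/4 = 746.5
  white: 1493 × 1/4 = 373.25
χ² = Σ (O − E)² / E
  black: (389 − 373.25)² / 373.25 = 0.6646
  blue: (821 − 746.5)² / 746.5 = 7.4350
  white: (283 − 373.25)² / 373.25 = 21.8220
χ² = 0.6646 + 7.4350 + 21.8220 = 29.9216 ≈ 29.922
Degrees of freedom = 3 − 1 = 2; critical value at α = 0.01 is 9.21.
Since 29.922 > 9.21, we reject the null hypothesis — the data do not fit the 1:2:1 ratio.

29.922; not consistent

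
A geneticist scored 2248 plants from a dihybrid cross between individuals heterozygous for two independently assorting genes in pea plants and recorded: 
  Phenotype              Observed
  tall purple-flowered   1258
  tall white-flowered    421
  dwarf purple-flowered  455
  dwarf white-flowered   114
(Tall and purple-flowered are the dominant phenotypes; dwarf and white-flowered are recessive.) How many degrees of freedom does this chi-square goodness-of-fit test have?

A dihybrid F₂ with independent assortment and complete dominance at both loci gives a 9:3:3:1 phenotypic ratio.
A goodness-of-fit test with 4 phenotype classes has df = 4 − 1 = 3.

3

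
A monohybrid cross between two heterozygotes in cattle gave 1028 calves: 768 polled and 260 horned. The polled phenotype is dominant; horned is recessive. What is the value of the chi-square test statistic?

For a monohybrid cross between heterozygotes with complete dominance, the expected phenotypic ratio is 3:1.
Under the 3:1 hypothesis (Σ ratio = 4, N = 1028):
  polled: 1028 × 3/4 = 771
  horned: 1028 × 1/4 = 257
χ² = Σ (O − E)² / E
  polled: (768 − 771)² / 771 = 0.0117
  horned: (260 − 257)² / 257 = 0.0350
χ² = 0.0117 + 0.0350 = 0.0467 ≈ 0.047

0.047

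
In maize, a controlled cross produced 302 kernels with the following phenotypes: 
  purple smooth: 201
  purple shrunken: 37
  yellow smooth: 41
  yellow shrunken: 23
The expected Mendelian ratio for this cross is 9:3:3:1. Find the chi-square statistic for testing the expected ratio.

Total ratio parts = 16. Expected numbers out of 302:
  purple smooth: 302 × 9/16 = 169.875
  purple shrunken: 302 × 3/16 = 56.625
  yellow smooth: 302 × 3/16 = 56.625
  yellow shrunken: 302 × 1/16 = 18.875
χ² = Σ (O − E)² / E
  purple smooth: (201 − 169.875)² / 169.875 = 5.7028
  purple shrunken: (37 − 56.625)² / 56.625 = 6.8016
  yellow smooth: (41 − 56.625)² / 56.625 = 4.3115
  yellow shrunken: (23 − 18.875)² / 18.875 = 0.9015
χ² = 5.7028 + 6.8016 + 4.3115 + 0.9015 = 17.7174 ≈ 17.717

17.717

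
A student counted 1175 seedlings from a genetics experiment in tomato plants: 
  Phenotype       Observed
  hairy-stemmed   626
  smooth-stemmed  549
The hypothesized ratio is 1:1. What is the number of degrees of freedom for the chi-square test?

1

A goodness-of-fit test with 2 phenotype classes has df = 2 − 1 = 1.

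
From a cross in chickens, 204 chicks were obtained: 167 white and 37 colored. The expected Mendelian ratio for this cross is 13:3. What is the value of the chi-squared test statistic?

Expected counts for N = 204 under a 13:3 ratio (total parts = 16):
  white: 204 × 13/16 = 165.75
  colored: 204 × 3/16 = 38.25
χ² = Σ (O − E)² / E
  white: (167 − 165.75)² / 165.75 = 0.0094
  colored: (37 − 38.25)² / 38.25 = 0.0408
χ² = 0.0094 + 0.0408 = 0.0502 ≈ 0.050

0.050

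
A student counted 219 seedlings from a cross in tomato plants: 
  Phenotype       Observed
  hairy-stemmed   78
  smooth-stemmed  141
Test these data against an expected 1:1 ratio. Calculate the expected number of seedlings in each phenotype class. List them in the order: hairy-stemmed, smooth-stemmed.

109.5, 109.5

Total ratio parts = 2. Expected numbers out of 219:
  hairy-stemmed: 219 × 1/2 = 109.5
  smooth-stemmed: 219 × 1/2 = 109.5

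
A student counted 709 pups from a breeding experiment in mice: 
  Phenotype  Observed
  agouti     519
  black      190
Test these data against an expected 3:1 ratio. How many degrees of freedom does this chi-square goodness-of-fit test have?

1

A goodness-of-fit test with 2 phenotype classes has df = 2 − 1 = 1.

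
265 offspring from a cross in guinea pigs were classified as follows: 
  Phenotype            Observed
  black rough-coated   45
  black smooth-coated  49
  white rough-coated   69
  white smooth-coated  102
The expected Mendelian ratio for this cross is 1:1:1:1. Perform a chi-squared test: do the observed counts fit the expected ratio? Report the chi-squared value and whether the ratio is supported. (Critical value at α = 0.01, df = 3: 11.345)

30.713; not consistent

Expected counts for N = 265 under a 1:1:1:1 ratio (total parts = 4):
  black rough-coated: 265 × 1/4 = 66.25
  black smooth-coated: 265 × 1/4 = 66.25
  white rough-coated: 265 × 1/4 = 66.25
  white smooth-coated: 265 × 1/4 = 66.25
χ² = Σ (O − E)² / E
  black rough-coated: (45 − 66.25)² / 66.25 = 6.8160
  black smooth-coated: (49 − 66.25)² / 66.25 = 4.4915
  white rough-coated: (69 − 66.25)² / 66.25 = 0.1142
  white smooth-coated: (102 − 66.25)² / 66.25 = 19.2915
χ² = 6.8160 + 4.4915 + 0.1142 + 19.2915 = 30.7132 ≈ 30.713
Degrees of freedom = 4 − 1 = 3; critical value at α = 0.01 is 11.345.
Since 30.713 > 11.345, we reject the null hypothesis — the data do not fit the 1:1:1:1 ratio.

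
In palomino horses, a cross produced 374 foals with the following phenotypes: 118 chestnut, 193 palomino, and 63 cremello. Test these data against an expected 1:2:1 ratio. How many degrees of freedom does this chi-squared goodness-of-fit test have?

A goodness-of-fit test with 3 phenotype classes has df = 3 − 1 = 2.

2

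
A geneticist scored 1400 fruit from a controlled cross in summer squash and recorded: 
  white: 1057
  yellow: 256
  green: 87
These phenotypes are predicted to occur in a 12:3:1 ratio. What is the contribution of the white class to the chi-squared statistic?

Under the 12:3:1 hypothesis (Σ ratio = 16, N = 1400):
  white: 1400 × 12/16 = 1050
  yellow: 1400 × 3/16 = 262.5
  green: 1400 × 1/16 = 87.5
Contribution of white: (1057 − 1050)² / 1050 = 0.0467

0.047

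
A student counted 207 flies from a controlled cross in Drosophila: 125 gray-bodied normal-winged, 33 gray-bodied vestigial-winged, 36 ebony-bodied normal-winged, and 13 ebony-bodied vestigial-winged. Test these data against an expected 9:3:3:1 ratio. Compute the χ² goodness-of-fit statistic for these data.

1.704

Under the 9:3:3:1 hypothesis (Σ ratio = 16, N = 207):
  gray-bodied normal-winged: 207 × 9/16 = 116.4375
  gray-bodied vestigial-winged: 207 × 3/16 = 38.8125
  ebony-bodied normal-winged: 207 × 3/16 = 38.8125
  ebony-bodied vestigial-winged: 207 × 1/16 = 12.9375
χ² = Σ (O − E)² / E
  gray-bodied normal-winged: (125 − 116.4375)² / 116.4375 = 0.6297
  gray-bodied vestigial-winged: (33 − 38.8125)² / 38.8125 = 0.8705
  ebony-bodied normal-winged: (36 − 38.8125)² / 38.8125 = 0.2038
  ebony-bodied vestigial-winged: (13 − 12.9375)² / 12.9375 = 0.0003
χ² = 0.6297 + 0.8705 + 0.2038 + 0.0003 = 1.7043 ≈ 1.704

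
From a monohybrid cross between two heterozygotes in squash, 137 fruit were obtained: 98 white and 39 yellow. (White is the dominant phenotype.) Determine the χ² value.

0.878

For a monohybrid cross between heterozygotes with complete dominance, the expected phenotypic ratio is 3:1.
Total ratio parts = 4. Expected numbers out of 137:
  white: 137 × 3/4 = 102.75
  yellow: 137 × 1/4 = 34.25
χ² = Σ (O − E)² / E
  white: (98 − 102.75)² / 102.75 = 0.2196
  yellow: (39 − 34.25)² / 34.25 = 0.6588
χ² = 0.2196 + 0.6588 = 0.8784 ≈ 0.878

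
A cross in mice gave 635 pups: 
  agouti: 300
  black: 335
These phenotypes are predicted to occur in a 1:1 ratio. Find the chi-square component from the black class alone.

Expected counts for N = 635 under a 1:1 ratio (total parts = 2):
  agouti: 635 × 1/2 = 317.5
  black: 635 × 1/2 = 317.5
Contribution of black: (335 − 317.5)² / 317.5 = 0.9646

0.965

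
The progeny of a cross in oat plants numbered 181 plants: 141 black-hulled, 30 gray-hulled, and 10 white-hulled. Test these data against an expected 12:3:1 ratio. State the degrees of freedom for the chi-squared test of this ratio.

2

A goodness-of-fit test with 3 phenotype classes has df = 3 − 1 = 2.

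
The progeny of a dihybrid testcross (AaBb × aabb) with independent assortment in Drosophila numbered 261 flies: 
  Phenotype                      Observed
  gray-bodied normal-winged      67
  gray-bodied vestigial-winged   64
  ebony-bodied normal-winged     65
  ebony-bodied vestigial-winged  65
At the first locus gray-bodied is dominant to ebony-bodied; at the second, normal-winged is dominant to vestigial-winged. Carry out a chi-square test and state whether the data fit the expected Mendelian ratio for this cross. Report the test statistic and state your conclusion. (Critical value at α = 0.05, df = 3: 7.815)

A dihybrid testcross with independent assortment gives a 1:1:1:1 ratio.
The 1:1:1:1 ratio has 4 parts, so with N = 261 the expected counts are:
  gray-bodied normal-winged: 261 × 1/4 = 65.25
  gray-bodied vestigial-winged: 261 × 1/4 = 65.25
  ebony-bodied normal-winged: 261 × 1/4 = 65.25
  ebony-bodied vestigial-winged: 261 × 1/4 = 65.25
χ² = Σ (O − E)² / E
  gray-bodied normal-winged: (67 − 65.25)² / 65.25 = 0.0469
  gray-bodied vestigial-winged: (64 − 65.25)² / 65.25 = 0.0239
  ebony-bodied normal-winged: (65 − 65.25)² / 65.25 = 0.0010
  ebony-bodied vestigial-winged: (65 − 65.25)² / 65.25 = 0.0010
χ² = 0.0469 + 0.0239 + 0.0010 + 0.0010 = 0.0728 ≈ 0.073
Degrees of freedom = 4 − 1 = 3; critical value at α = 0.05 is 7.815.
Since 0.073 < 7.815, we fail to reject the null hypothesis — the data are consistent with the 1:1:1:1 ratio.

0.073; consistent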